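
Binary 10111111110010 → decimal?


Positional values:
Bit 1: 1 × 2^1 = 2
Bit 4: 1 × 2^4 = 16
Bit 5: 1 × 2^5 = 32
Bit 6: 1 × 2^6 = 64
Bit 7: 1 × 2^7 = 128
Bit 8: 1 × 2^8 = 256
Bit 9: 1 × 2^9 = 512
Bit 10: 1 × 2^10 = 1024
Bit 11: 1 × 2^11 = 2048
Bit 13: 1 × 2^13 = 8192
Sum = 2 + 16 + 32 + 64 + 128 + 256 + 512 + 1024 + 2048 + 8192
= 12274


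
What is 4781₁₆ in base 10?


Positional values:
Position 0: 1 × 16^0 = 1 × 1 = 1
Position 1: 8 × 16^1 = 8 × 16 = 128
Position 2: 7 × 16^2 = 7 × 256 = 1792
Position 3: 4 × 16^3 = 4 × 4096 = 16384
Sum = 1 + 128 + 1792 + 16384
= 18305


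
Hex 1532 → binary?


Each hex digit → 4 binary bits:
  1 = 0001
  5 = 0101
  3 = 0011
  2 = 0010
Concatenate: 0001 0101 0011 0010
= 0001010100110010


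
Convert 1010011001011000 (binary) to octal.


Group into 3-bit groups: 001010011001011000
  001 = 1
  010 = 2
  011 = 3
  001 = 1
  011 = 3
  000 = 0
= 0o123130


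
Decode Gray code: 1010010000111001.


Gray code: 1010010000111001
MSB stays the same: 1
Each subsequent bit = prev_binary XOR current_gray:
  B[1] = 1 XOR 0 = 1
  B[2] = 1 XOR 1 = 0
  B[3] = 0 XOR 0 = 0
  B[4] = 0 XOR 0 = 0
  B[5] = 0 XOR 1 = 1
  B[6] = 1 XOR 0 = 1
  B[7] = 1 XOR 0 = 1
  B[8] = 1 XOR 0 = 1
  B[9] = 1 XOR 0 = 1
  B[10] = 1 XOR 1 = 0
  B[11] = 0 XOR 1 = 1
  B[12] = 1 XOR 1 = 0
  B[13] = 0 XOR 0 = 0
  B[14] = 0 XOR 0 = 0
  B[15] = 0 XOR 1 = 1
= 1100011111010001 (51153 decimal)


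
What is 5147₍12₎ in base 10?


Positional values (base 12):
  7 × 12^0 = 7 × 1 = 7
  4 × 12^1 = 4 × 12 = 48
  1 × 12^2 = 1 × 144 = 144
  5 × 12^3 = 5 × 1728 = 8640
Sum = 7 + 48 + 144 + 8640
= 8839


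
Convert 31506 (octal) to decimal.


Positional values:
Position 0: 6 × 8^0 = 6
Position 1: 0 × 8^1 = 0
Position 2: 5 × 8^2 = 320
Position 3: 1 × 8^3 = 512
Position 4: 3 × 8^4 = 12288
Sum = 6 + 0 + 320 + 512 + 12288
= 13126


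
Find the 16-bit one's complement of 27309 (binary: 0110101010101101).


Original: 0110101010101101
Invert all bits:
  bit 0: 0 → 1
  bit 1: 1 → 0
  bit 2: 1 → 0
  bit 3: 0 → 1
  bit 4: 1 → 0
  bit 5: 0 → 1
  bit 6: 1 → 0
  bit 7: 0 → 1
  bit 8: 1 → 0
  bit 9: 0 → 1
  bit 10: 1 → 0
  bit 11: 0 → 1
  bit 12: 1 → 0
  bit 13: 1 → 0
  bit 14: 0 → 1
  bit 15: 1 → 0
= 1001010101010010


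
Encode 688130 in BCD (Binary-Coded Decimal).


Each digit → 4-bit binary:
  6 → 0110
  8 → 1000
  8 → 1000
  1 → 0001
  3 → 0011
  0 → 0000
= 0110 1000 1000 0001 0011 0000


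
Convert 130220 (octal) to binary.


Each octal digit → 3 binary bits:
  1 = 001
  3 = 011
  0 = 000
  2 = 010
  2 = 010
  0 = 000
Concatenate: 001 011 000 010 010 000
= 001011000010010000


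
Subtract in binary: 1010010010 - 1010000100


Align and subtract column by column (LSB to MSB, borrowing when needed):
  1010010010
- 1010000100
  ----------
  col 0: (0 - 0 borrow-in) - 0 → 0 - 0 = 0, borrow out 0
  col 1: (1 - 0 borrow-in) - 0 → 1 - 0 = 1, borrow out 0
  col 2: (0 - 0 borrow-in) - 1 → borrow from next column: (0+2) - 1 = 1, borrow out 1
  col 3: (0 - 1 borrow-in) - 0 → borrow from next column: (-1+2) - 0 = 1, borrow out 1
  col 4: (1 - 1 borrow-in) - 0 → 0 - 0 = 0, borrow out 0
  col 5: (0 - 0 borrow-in) - 0 → 0 - 0 = 0, borrow out 0
  col 6: (0 - 0 borrow-in) - 0 → 0 - 0 = 0, borrow out 0
  col 7: (1 - 0 borrow-in) - 1 → 1 - 1 = 0, borrow out 0
  col 8: (0 - 0 borrow-in) - 0 → 0 - 0 = 0, borrow out 0
  col 9: (1 - 0 borrow-in) - 1 → 1 - 1 = 0, borrow out 0
Reading bits MSB→LSB: 0000001110
Strip leading zeros: 1110
= 1110


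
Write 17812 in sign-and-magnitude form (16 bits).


Sign bit: 0 (positive)
Magnitude: 17812 = 100010110010100
= 0100010110010100


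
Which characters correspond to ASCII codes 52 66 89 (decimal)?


Codes (decimal): 52 66 89
Per-code ASCII lookup:
  52  (range 48-57: digits, 52 - 48 = 4) → '4'
  66  (range 65-90: uppercase, 66 - 65 = 1) → 'B'
  89  (range 65-90: uppercase, 89 - 65 = 24) → 'Y'
= '4BY'


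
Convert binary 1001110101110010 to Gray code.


Binary: 1001110101110010
Gray code: G = B XOR (B >> 1)
B >> 1 = 0100111010111001
1001110101110010 XOR 0100111010111001:
  1 XOR 0 = 1
  0 XOR 1 = 1
  0 XOR 0 = 0
  1 XOR 0 = 1
  1 XOR 1 = 0
  1 XOR 1 = 0
  0 XOR 1 = 1
  1 XOR 0 = 1
  0 XOR 1 = 1
  1 XOR 0 = 1
  1 XOR 1 = 0
  1 XOR 1 = 0
  0 XOR 1 = 1
  0 XOR 0 = 0
  1 XOR 0 = 1
  0 XOR 1 = 1
= 1101001111001011


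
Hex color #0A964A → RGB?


Hex: #0A964A
R = 0A₁₆ = 10
G = 96₁₆ = 150
B = 4A₁₆ = 74
= RGB(10, 150, 74)


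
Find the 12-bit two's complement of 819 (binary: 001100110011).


Original: 001100110011
Step 1 - Invert all bits: 110011001100
Step 2 - Add 1: 110011001100 + 1
= 110011001101 (represents -819)


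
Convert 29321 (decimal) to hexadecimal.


Divide by 16 repeatedly:
29321 ÷ 16 = 1832 remainder 9 (9)
1832 ÷ 16 = 114 remainder 8 (8)
114 ÷ 16 = 7 remainder 2 (2)
7 ÷ 16 = 0 remainder 7 (7)
Reading remainders bottom-up:
= 0x7289


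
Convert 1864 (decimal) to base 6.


Divide by 6 repeatedly:
1864 ÷ 6 = 310 remainder 4
310 ÷ 6 = 51 remainder 4
51 ÷ 6 = 8 remainder 3
8 ÷ 6 = 1 remainder 2
1 ÷ 6 = 0 remainder 1
Reading remainders bottom-up:
= 12344


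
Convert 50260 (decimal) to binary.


Divide by 2 repeatedly:
50260 ÷ 2 = 25130 remainder 0
25130 ÷ 2 = 12565 remainder 0
12565 ÷ 2 = 6282 remainder 1
6282 ÷ 2 = 3141 remainder 0
3141 ÷ 2 = 1570 remainder 1
1570 ÷ 2 = 785 remainder 0
785 ÷ 2 = 392 remainder 1
392 ÷ 2 = 196 remainder 0
196 ÷ 2 = 98 remainder 0
98 ÷ 2 = 49 remainder 0
49 ÷ 2 = 24 remainder 1
24 ÷ 2 = 12 remainder 0
12 ÷ 2 = 6 remainder 0
6 ÷ 2 = 3 remainder 0
3 ÷ 2 = 1 remainder 1
1 ÷ 2 = 0 remainder 1
Reading remainders bottom-up:
= 1100010001010100


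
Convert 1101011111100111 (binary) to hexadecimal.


Group into 4-bit nibbles: 1101011111100111
  1101 = D
  0111 = 7
  1110 = E
  0111 = 7
= 0xD7E7


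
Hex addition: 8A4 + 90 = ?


Align and add column by column (LSB to MSB, each column mod 16 with carry):
  08A4
+ 0090
  ----
  col 0: 4(4) + 0(0) + 0 (carry in) = 4 → 4(4), carry out 0
  col 1: A(10) + 9(9) + 0 (carry in) = 19 → 3(3), carry out 1
  col 2: 8(8) + 0(0) + 1 (carry in) = 9 → 9(9), carry out 0
  col 3: 0(0) + 0(0) + 0 (carry in) = 0 → 0(0), carry out 0
Reading digits MSB→LSB: 0934
Strip leading zeros: 934
= 0x934


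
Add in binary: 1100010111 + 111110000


Align and add column by column (LSB to MSB, carry propagating):
  01100010111
+ 00111110000
  -----------
  col 0: 1 + 0 + 0 (carry in) = 1 → bit 1, carry out 0
  col 1: 1 + 0 + 0 (carry in) = 1 → bit 1, carry out 0
  col 2: 1 + 0 + 0 (carry in) = 1 → bit 1, carry out 0
  col 3: 0 + 0 + 0 (carry in) = 0 → bit 0, carry out 0
  col 4: 1 + 1 + 0 (carry in) = 2 → bit 0, carry out 1
  col 5: 0 + 1 + 1 (carry in) = 2 → bit 0, carry out 1
  col 6: 0 + 1 + 1 (carry in) = 2 → bit 0, carry out 1
  col 7: 0 + 1 + 1 (carry in) = 2 → bit 0, carry out 1
  col 8: 1 + 1 + 1 (carry in) = 3 → bit 1, carry out 1
  col 9: 1 + 0 + 1 (carry in) = 2 → bit 0, carry out 1
  col 10: 0 + 0 + 1 (carry in) = 1 → bit 1, carry out 0
Reading bits MSB→LSB: 10100000111
Strip leading zeros: 10100000111
= 10100000111


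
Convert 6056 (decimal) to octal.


Divide by 8 repeatedly:
6056 ÷ 8 = 757 remainder 0
757 ÷ 8 = 94 remainder 5
94 ÷ 8 = 11 remainder 6
11 ÷ 8 = 1 remainder 3
1 ÷ 8 = 0 remainder 1
Reading remainders bottom-up:
= 0o13650


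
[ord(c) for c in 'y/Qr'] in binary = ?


String: 'y/Qr'  (4 characters)
Per-character ASCII lookup:
  'y': lowercase starts at 97: 'y' = 97 + 24 = 121 → 1111001
  '/': special character: '/' = 47 → 101111
  'Q': uppercase starts at 65: 'Q' = 65 + 16 = 81 → 1010001
  'r': lowercase starts at 97: 'r' = 97 + 17 = 114 → 1110010
= 1111001 101111 1010001 1110010


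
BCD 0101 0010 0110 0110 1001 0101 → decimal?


Each 4-bit group → digit:
  0101 → 5
  0010 → 2
  0110 → 6
  0110 → 6
  1001 → 9
  0101 → 5
= 526695


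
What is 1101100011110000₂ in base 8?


Group into 3-bit groups: 001101100011110000
  001 = 1
  101 = 5
  100 = 4
  011 = 3
  110 = 6
  000 = 0
= 0o154360


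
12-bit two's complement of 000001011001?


Original: 000001011001
Step 1 - Invert all bits: 111110100110
Step 2 - Add 1: 111110100110 + 1
= 111110100111 (represents -89)


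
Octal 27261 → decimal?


Positional values:
Position 0: 1 × 8^0 = 1
Position 1: 6 × 8^1 = 48
Position 2: 2 × 8^2 = 128
Position 3: 7 × 8^3 = 3584
Position 4: 2 × 8^4 = 8192
Sum = 1 + 48 + 128 + 3584 + 8192
= 11953


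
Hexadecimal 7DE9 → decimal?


Positional values:
Position 0: 9 × 16^0 = 9 × 1 = 9
Position 1: E × 16^1 = 14 × 16 = 224
Position 2: D × 16^2 = 13 × 256 = 3328
Position 3: 7 × 16^3 = 7 × 4096 = 28672
Sum = 9 + 224 + 3328 + 28672
= 32233


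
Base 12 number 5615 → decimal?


Positional values (base 12):
  5 × 12^0 = 5 × 1 = 5
  1 × 12^1 = 1 × 12 = 12
  6 × 12^2 = 6 × 144 = 864
  5 × 12^3 = 5 × 1728 = 8640
Sum = 5 + 12 + 864 + 8640
= 9521


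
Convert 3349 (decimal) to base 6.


Divide by 6 repeatedly:
3349 ÷ 6 = 558 remainder 1
558 ÷ 6 = 93 remainder 0
93 ÷ 6 = 15 remainder 3
15 ÷ 6 = 2 remainder 3
2 ÷ 6 = 0 remainder 2
Reading remainders bottom-up:
= 23301


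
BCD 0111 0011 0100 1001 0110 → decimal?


Each 4-bit group → digit:
  0111 → 7
  0011 → 3
  0100 → 4
  1001 → 9
  0110 → 6
= 73496


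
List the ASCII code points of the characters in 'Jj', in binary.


String: 'Jj'  (2 characters)
Per-character ASCII lookup:
  'J': uppercase starts at 65: 'J' = 65 + 9 = 74 → 1001010
  'j': lowercase starts at 97: 'j' = 97 + 9 = 106 → 1101010
= 1001010 1101010


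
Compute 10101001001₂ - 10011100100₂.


Align and subtract column by column (LSB to MSB, borrowing when needed):
  10101001001
- 10011100100
  -----------
  col 0: (1 - 0 borrow-in) - 0 → 1 - 0 = 1, borrow out 0
  col 1: (0 - 0 borrow-in) - 0 → 0 - 0 = 0, borrow out 0
  col 2: (0 - 0 borrow-in) - 1 → borrow from next column: (0+2) - 1 = 1, borrow out 1
  col 3: (1 - 1 borrow-in) - 0 → 0 - 0 = 0, borrow out 0
  col 4: (0 - 0 borrow-in) - 0 → 0 - 0 = 0, borrow out 0
  col 5: (0 - 0 borrow-in) - 1 → borrow from next column: (0+2) - 1 = 1, borrow out 1
  col 6: (1 - 1 borrow-in) - 1 → borrow from next column: (0+2) - 1 = 1, borrow out 1
  col 7: (0 - 1 borrow-in) - 1 → borrow from next column: (-1+2) - 1 = 0, borrow out 1
  col 8: (1 - 1 borrow-in) - 0 → 0 - 0 = 0, borrow out 0
  col 9: (0 - 0 borrow-in) - 0 → 0 - 0 = 0, borrow out 0
  col 10: (1 - 0 borrow-in) - 1 → 1 - 1 = 0, borrow out 0
Reading bits MSB→LSB: 00001100101
Strip leading zeros: 1100101
= 1100101


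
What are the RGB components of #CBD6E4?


Hex: #CBD6E4
R = CB₁₆ = 203
G = D6₁₆ = 214
B = E4₁₆ = 228
= RGB(203, 214, 228)


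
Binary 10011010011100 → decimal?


Positional values:
Bit 2: 1 × 2^2 = 4
Bit 3: 1 × 2^3 = 8
Bit 4: 1 × 2^4 = 16
Bit 7: 1 × 2^7 = 128
Bit 9: 1 × 2^9 = 512
Bit 10: 1 × 2^10 = 1024
Bit 13: 1 × 2^13 = 8192
Sum = 4 + 8 + 16 + 128 + 512 + 1024 + 8192
= 9884


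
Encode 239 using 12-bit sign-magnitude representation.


Sign bit: 0 (positive)
Magnitude: 239 = 00011101111
= 000011101111


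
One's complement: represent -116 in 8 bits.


Original: 01110100
Invert all bits:
  bit 0: 0 → 1
  bit 1: 1 → 0
  bit 2: 1 → 0
  bit 3: 1 → 0
  bit 4: 0 → 1
  bit 5: 1 → 0
  bit 6: 0 → 1
  bit 7: 0 → 1
= 10001011


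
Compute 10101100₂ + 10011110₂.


Align and add column by column (LSB to MSB, carry propagating):
  010101100
+ 010011110
  ---------
  col 0: 0 + 0 + 0 (carry in) = 0 → bit 0, carry out 0
  col 1: 0 + 1 + 0 (carry in) = 1 → bit 1, carry out 0
  col 2: 1 + 1 + 0 (carry in) = 2 → bit 0, carry out 1
  col 3: 1 + 1 + 1 (carry in) = 3 → bit 1, carry out 1
  col 4: 0 + 1 + 1 (carry in) = 2 → bit 0, carry out 1
  col 5: 1 + 0 + 1 (carry in) = 2 → bit 0, carry out 1
  col 6: 0 + 0 + 1 (carry in) = 1 → bit 1, carry out 0
  col 7: 1 + 1 + 0 (carry in) = 2 → bit 0, carry out 1
  col 8: 0 + 0 + 1 (carry in) = 1 → bit 1, carry out 0
Reading bits MSB→LSB: 101001010
Strip leading zeros: 101001010
= 101001010


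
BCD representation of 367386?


Each digit → 4-bit binary:
  3 → 0011
  6 → 0110
  7 → 0111
  3 → 0011
  8 → 1000
  6 → 0110
= 0011 0110 0111 0011 1000 0110


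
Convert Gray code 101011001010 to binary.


Gray code: 101011001010
MSB stays the same: 1
Each subsequent bit = prev_binary XOR current_gray:
  B[1] = 1 XOR 0 = 1
  B[2] = 1 XOR 1 = 0
  B[3] = 0 XOR 0 = 0
  B[4] = 0 XOR 1 = 1
  B[5] = 1 XOR 1 = 0
  B[6] = 0 XOR 0 = 0
  B[7] = 0 XOR 0 = 0
  B[8] = 0 XOR 1 = 1
  B[9] = 1 XOR 0 = 1
  B[10] = 1 XOR 1 = 0
  B[11] = 0 XOR 0 = 0
= 110010001100 (3212 decimal)


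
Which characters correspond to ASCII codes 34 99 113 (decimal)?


Codes (decimal): 34 99 113
Per-code ASCII lookup:
  34  (special character) → '"'
  99  (range 97-122: lowercase, 99 - 97 = 2) → 'c'
  113  (range 97-122: lowercase, 113 - 97 = 16) → 'q'
= '"cq'


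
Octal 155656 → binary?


Each octal digit → 3 binary bits:
  1 = 001
  5 = 101
  5 = 101
  6 = 110
  5 = 101
  6 = 110
Concatenate: 001 101 101 110 101 110
= 001101101110101110


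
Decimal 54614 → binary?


Divide by 2 repeatedly:
54614 ÷ 2 = 27307 remainder 0
27307 ÷ 2 = 13653 remainder 1
13653 ÷ 2 = 6826 remainder 1
6826 ÷ 2 = 3413 remainder 0
3413 ÷ 2 = 1706 remainder 1
1706 ÷ 2 = 853 remainder 0
853 ÷ 2 = 426 remainder 1
426 ÷ 2 = 213 remainder 0
213 ÷ 2 = 106 remainder 1
106 ÷ 2 = 53 remainder 0
53 ÷ 2 = 26 remainder 1
26 ÷ 2 = 13 remainder 0
13 ÷ 2 = 6 remainder 1
6 ÷ 2 = 3 remainder 0
3 ÷ 2 = 1 remainder 1
1 ÷ 2 = 0 remainder 1
Reading remainders bottom-up:
= 1101010101010110


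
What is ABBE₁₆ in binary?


Each hex digit → 4 binary bits:
  A = 1010
  B = 1011
  B = 1011
  E = 1110
Concatenate: 1010 1011 1011 1110
= 1010101110111110


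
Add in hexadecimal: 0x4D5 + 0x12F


Align and add column by column (LSB to MSB, each column mod 16 with carry):
  04D5
+ 012F
  ----
  col 0: 5(5) + F(15) + 0 (carry in) = 20 → 4(4), carry out 1
  col 1: D(13) + 2(2) + 1 (carry in) = 16 → 0(0), carry out 1
  col 2: 4(4) + 1(1) + 1 (carry in) = 6 → 6(6), carry out 0
  col 3: 0(0) + 0(0) + 0 (carry in) = 0 → 0(0), carry out 0
Reading digits MSB→LSB: 0604
Strip leading zeros: 604
= 0x604


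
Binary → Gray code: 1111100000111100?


Binary: 1111100000111100
Gray code: G = B XOR (B >> 1)
B >> 1 = 0111110000011110
1111100000111100 XOR 0111110000011110:
  1 XOR 0 = 1
  1 XOR 1 = 0
  1 XOR 1 = 0
  1 XOR 1 = 0
  1 XOR 1 = 0
  0 XOR 1 = 1
  0 XOR 0 = 0
  0 XOR 0 = 0
  0 XOR 0 = 0
  0 XOR 0 = 0
  1 XOR 0 = 1
  1 XOR 1 = 0
  1 XOR 1 = 0
  1 XOR 1 = 0
  0 XOR 1 = 1
  0 XOR 0 = 0
= 1000010000100010


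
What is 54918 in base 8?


Divide by 8 repeatedly:
54918 ÷ 8 = 6864 remainder 6
6864 ÷ 8 = 858 remainder 0
858 ÷ 8 = 107 remainder 2
107 ÷ 8 = 13 remainder 3
13 ÷ 8 = 1 remainder 5
1 ÷ 8 = 0 remainder 1
Reading remainders bottom-up:
= 0o153206


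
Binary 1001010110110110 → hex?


Group into 4-bit nibbles: 1001010110110110
  1001 = 9
  0101 = 5
  1011 = B
  0110 = 6
= 0x95B6


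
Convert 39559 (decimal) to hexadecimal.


Divide by 16 repeatedly:
39559 ÷ 16 = 2472 remainder 7 (7)
2472 ÷ 16 = 154 remainder 8 (8)
154 ÷ 16 = 9 remainder 10 (A)
9 ÷ 16 = 0 remainder 9 (9)
Reading remainders bottom-up:
= 0x9A87


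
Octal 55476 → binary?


Each octal digit → 3 binary bits:
  5 = 101
  5 = 101
  4 = 100
  7 = 111
  6 = 110
Concatenate: 101 101 100 111 110
= 101101100111110


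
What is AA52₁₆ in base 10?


Positional values:
Position 0: 2 × 16^0 = 2 × 1 = 2
Position 1: 5 × 16^1 = 5 × 16 = 80
Position 2: A × 16^2 = 10 × 256 = 2560
Position 3: A × 16^3 = 10 × 4096 = 40960
Sum = 2 + 80 + 2560 + 40960
= 43602


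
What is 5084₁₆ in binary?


Each hex digit → 4 binary bits:
  5 = 0101
  0 = 0000
  8 = 1000
  4 = 0100
Concatenate: 0101 0000 1000 0100
= 0101000010000100


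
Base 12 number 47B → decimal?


Positional values (base 12):
  B × 12^0 = 11 × 1 = 11
  7 × 12^1 = 7 × 12 = 84
  4 × 12^2 = 4 × 144 = 576
Sum = 11 + 84 + 576
= 671


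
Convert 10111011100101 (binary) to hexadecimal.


Group into 4-bit nibbles: 0010111011100101
  0010 = 2
  1110 = E
  1110 = E
  0101 = 5
= 0x2EE5


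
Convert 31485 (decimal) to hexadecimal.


Divide by 16 repeatedly:
31485 ÷ 16 = 1967 remainder 13 (D)
1967 ÷ 16 = 122 remainder 15 (F)
122 ÷ 16 = 7 remainder 10 (A)
7 ÷ 16 = 0 remainder 7 (7)
Reading remainders bottom-up:
= 0x7AFD


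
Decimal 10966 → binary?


Divide by 2 repeatedly:
10966 ÷ 2 = 5483 remainder 0
5483 ÷ 2 = 2741 remainder 1
2741 ÷ 2 = 1370 remainder 1
1370 ÷ 2 = 685 remainder 0
685 ÷ 2 = 342 remainder 1
342 ÷ 2 = 171 remainder 0
171 ÷ 2 = 85 remainder 1
85 ÷ 2 = 42 remainder 1
42 ÷ 2 = 21 remainder 0
21 ÷ 2 = 10 remainder 1
10 ÷ 2 = 5 remainder 0
5 ÷ 2 = 2 remainder 1
2 ÷ 2 = 1 remainder 0
1 ÷ 2 = 0 remainder 1
Reading remainders bottom-up:
= 10101011010110


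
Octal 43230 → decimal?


Positional values:
Position 0: 0 × 8^0 = 0
Position 1: 3 × 8^1 = 24
Position 2: 2 × 8^2 = 128
Position 3: 3 × 8^3 = 1536
Position 4: 4 × 8^4 = 16384
Sum = 0 + 24 + 128 + 1536 + 16384
= 18072


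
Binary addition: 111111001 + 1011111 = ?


Align and add column by column (LSB to MSB, carry propagating):
  0111111001
+ 0001011111
  ----------
  col 0: 1 + 1 + 0 (carry in) = 2 → bit 0, carry out 1
  col 1: 0 + 1 + 1 (carry in) = 2 → bit 0, carry out 1
  col 2: 0 + 1 + 1 (carry in) = 2 → bit 0, carry out 1
  col 3: 1 + 1 + 1 (carry in) = 3 → bit 1, carry out 1
  col 4: 1 + 1 + 1 (carry in) = 3 → bit 1, carry out 1
  col 5: 1 + 0 + 1 (carry in) = 2 → bit 0, carry out 1
  col 6: 1 + 1 + 1 (carry in) = 3 → bit 1, carry out 1
  col 7: 1 + 0 + 1 (carry in) = 2 → bit 0, carry out 1
  col 8: 1 + 0 + 1 (carry in) = 2 → bit 0, carry out 1
  col 9: 0 + 0 + 1 (carry in) = 1 → bit 1, carry out 0
Reading bits MSB→LSB: 1001011000
Strip leading zeros: 1001011000
= 1001011000


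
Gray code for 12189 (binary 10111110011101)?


Binary: 10111110011101
Gray code: G = B XOR (B >> 1)
B >> 1 = 01011111001110
10111110011101 XOR 01011111001110:
  1 XOR 0 = 1
  0 XOR 1 = 1
  1 XOR 0 = 1
  1 XOR 1 = 0
  1 XOR 1 = 0
  1 XOR 1 = 0
  1 XOR 1 = 0
  0 XOR 1 = 1
  0 XOR 0 = 0
  1 XOR 0 = 1
  1 XOR 1 = 0
  1 XOR 1 = 0
  0 XOR 1 = 1
  1 XOR 0 = 1
= 11100001010011


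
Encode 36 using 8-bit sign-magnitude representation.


Sign bit: 0 (positive)
Magnitude: 36 = 0100100
= 00100100


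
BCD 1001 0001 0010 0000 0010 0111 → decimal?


Each 4-bit group → digit:
  1001 → 9
  0001 → 1
  0010 → 2
  0000 → 0
  0010 → 2
  0111 → 7
= 912027


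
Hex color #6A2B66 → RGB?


Hex: #6A2B66
R = 6A₁₆ = 106
G = 2B₁₆ = 43
B = 66₁₆ = 102
= RGB(106, 43, 102)


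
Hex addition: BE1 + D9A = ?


Align and add column by column (LSB to MSB, each column mod 16 with carry):
  0BE1
+ 0D9A
  ----
  col 0: 1(1) + A(10) + 0 (carry in) = 11 → B(11), carry out 0
  col 1: E(14) + 9(9) + 0 (carry in) = 23 → 7(7), carry out 1
  col 2: B(11) + D(13) + 1 (carry in) = 25 → 9(9), carry out 1
  col 3: 0(0) + 0(0) + 1 (carry in) = 1 → 1(1), carry out 0
Reading digits MSB→LSB: 197B
Strip leading zeros: 197B
= 0x197B


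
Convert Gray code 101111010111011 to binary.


Gray code: 101111010111011
MSB stays the same: 1
Each subsequent bit = prev_binary XOR current_gray:
  B[1] = 1 XOR 0 = 1
  B[2] = 1 XOR 1 = 0
  B[3] = 0 XOR 1 = 1
  B[4] = 1 XOR 1 = 0
  B[5] = 0 XOR 1 = 1
  B[6] = 1 XOR 0 = 1
  B[7] = 1 XOR 1 = 0
  B[8] = 0 XOR 0 = 0
  B[9] = 0 XOR 1 = 1
  B[10] = 1 XOR 1 = 0
  B[11] = 0 XOR 1 = 1
  B[12] = 1 XOR 0 = 1
  B[13] = 1 XOR 1 = 0
  B[14] = 0 XOR 1 = 1
= 110101100101101 (27437 decimal)


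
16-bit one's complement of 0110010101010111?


Original: 0110010101010111
Invert all bits:
  bit 0: 0 → 1
  bit 1: 1 → 0
  bit 2: 1 → 0
  bit 3: 0 → 1
  bit 4: 0 → 1
  bit 5: 1 → 0
  bit 6: 0 → 1
  bit 7: 1 → 0
  bit 8: 0 → 1
  bit 9: 1 → 0
  bit 10: 0 → 1
  bit 11: 1 → 0
  bit 12: 0 → 1
  bit 13: 1 → 0
  bit 14: 1 → 0
  bit 15: 1 → 0
= 1001101010101000


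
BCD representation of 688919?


Each digit → 4-bit binary:
  6 → 0110
  8 → 1000
  8 → 1000
  9 → 1001
  1 → 0001
  9 → 1001
= 0110 1000 1000 1001 0001 1001


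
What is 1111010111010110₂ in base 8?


Group into 3-bit groups: 001111010111010110
  001 = 1
  111 = 7
  010 = 2
  111 = 7
  010 = 2
  110 = 6
= 0o172726


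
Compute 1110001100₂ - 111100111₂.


Align and subtract column by column (LSB to MSB, borrowing when needed):
  1110001100
- 0111100111
  ----------
  col 0: (0 - 0 borrow-in) - 1 → borrow from next column: (0+2) - 1 = 1, borrow out 1
  col 1: (0 - 1 borrow-in) - 1 → borrow from next column: (-1+2) - 1 = 0, borrow out 1
  col 2: (1 - 1 borrow-in) - 1 → borrow from next column: (0+2) - 1 = 1, borrow out 1
  col 3: (1 - 1 borrow-in) - 0 → 0 - 0 = 0, borrow out 0
  col 4: (0 - 0 borrow-in) - 0 → 0 - 0 = 0, borrow out 0
  col 5: (0 - 0 borrow-in) - 1 → borrow from next column: (0+2) - 1 = 1, borrow out 1
  col 6: (0 - 1 borrow-in) - 1 → borrow from next column: (-1+2) - 1 = 0, borrow out 1
  col 7: (1 - 1 borrow-in) - 1 → borrow from next column: (0+2) - 1 = 1, borrow out 1
  col 8: (1 - 1 borrow-in) - 1 → borrow from next column: (0+2) - 1 = 1, borrow out 1
  col 9: (1 - 1 borrow-in) - 0 → 0 - 0 = 0, borrow out 0
Reading bits MSB→LSB: 0110100101
Strip leading zeros: 110100101
= 110100101


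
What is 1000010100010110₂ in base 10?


Positional values:
Bit 1: 1 × 2^1 = 2
Bit 2: 1 × 2^2 = 4
Bit 4: 1 × 2^4 = 16
Bit 8: 1 × 2^8 = 256
Bit 10: 1 × 2^10 = 1024
Bit 15: 1 × 2^15 = 32768
Sum = 2 + 4 + 16 + 256 + 1024 + 32768
= 34070


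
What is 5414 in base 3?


Divide by 3 repeatedly:
5414 ÷ 3 = 1804 remainder 2
1804 ÷ 3 = 601 remainder 1
601 ÷ 3 = 200 remainder 1
200 ÷ 3 = 66 remainder 2
66 ÷ 3 = 22 remainder 0
22 ÷ 3 = 7 remainder 1
7 ÷ 3 = 2 remainder 1
2 ÷ 3 = 0 remainder 2
Reading remainders bottom-up:
= 21102112


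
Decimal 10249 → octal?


Divide by 8 repeatedly:
10249 ÷ 8 = 1281 remainder 1
1281 ÷ 8 = 160 remainder 1
160 ÷ 8 = 20 remainder 0
20 ÷ 8 = 2 remainder 4
2 ÷ 8 = 0 remainder 2
Reading remainders bottom-up:
= 0o24011


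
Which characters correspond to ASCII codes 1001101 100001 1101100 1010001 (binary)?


Codes (binary): 1001101 100001 1101100 1010001
Per-code ASCII lookup:
  1001101 = 77  (range 65-90: uppercase, 77 - 65 = 12) → 'M'
  100001 = 33  (special character) → '!'
  1101100 = 108  (range 97-122: lowercase, 108 - 97 = 11) → 'l'
  1010001 = 81  (range 65-90: uppercase, 81 - 65 = 16) → 'Q'
= 'M!lQ'


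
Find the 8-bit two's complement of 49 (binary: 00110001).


Original: 00110001
Step 1 - Invert all bits: 11001110
Step 2 - Add 1: 11001110 + 1
= 11001111 (represents -49)


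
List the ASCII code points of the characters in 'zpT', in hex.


String: 'zpT'  (3 characters)
Per-character ASCII lookup:
  'z': lowercase starts at 97: 'z' = 97 + 25 = 122 → 0x7A
  'p': lowercase starts at 97: 'p' = 97 + 15 = 112 → 0x70
  'T': uppercase starts at 65: 'T' = 65 + 19 = 84 → 0x54
= 0x7A 0x70 0x54


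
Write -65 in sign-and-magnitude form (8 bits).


Sign bit: 1 (negative)
Magnitude: 65 = 1000001
= 11000001


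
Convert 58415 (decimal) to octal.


Divide by 8 repeatedly:
58415 ÷ 8 = 7301 remainder 7
7301 ÷ 8 = 912 remainder 5
912 ÷ 8 = 114 remainder 0
114 ÷ 8 = 14 remainder 2
14 ÷ 8 = 1 remainder 6
1 ÷ 8 = 0 remainder 1
Reading remainders bottom-up:
= 0o162057


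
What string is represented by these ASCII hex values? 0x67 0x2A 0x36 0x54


Codes (hex): 0x67 0x2A 0x36 0x54
Per-code ASCII lookup:
  0x67 = 103  (range 97-122: lowercase, 103 - 97 = 6) → 'g'
  0x2A = 42  (special character) → '*'
  0x36 = 54  (range 48-57: digits, 54 - 48 = 6) → '6'
  0x54 = 84  (range 65-90: uppercase, 84 - 65 = 19) → 'T'
= 'g*6T'


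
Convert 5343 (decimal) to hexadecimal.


Divide by 16 repeatedly:
5343 ÷ 16 = 333 remainder 15 (F)
333 ÷ 16 = 20 remainder 13 (D)
20 ÷ 16 = 1 remainder 4 (4)
1 ÷ 16 = 0 remainder 1 (1)
Reading remainders bottom-up:
= 0x14DF


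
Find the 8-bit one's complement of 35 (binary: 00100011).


Original: 00100011
Invert all bits:
  bit 0: 0 → 1
  bit 1: 0 → 1
  bit 2: 1 → 0
  bit 3: 0 → 1
  bit 4: 0 → 1
  bit 5: 0 → 1
  bit 6: 1 → 0
  bit 7: 1 → 0
= 11011100


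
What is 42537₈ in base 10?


Positional values:
Position 0: 7 × 8^0 = 7
Position 1: 3 × 8^1 = 24
Position 2: 5 × 8^2 = 320
Position 3: 2 × 8^3 = 1024
Position 4: 4 × 8^4 = 16384
Sum = 7 + 24 + 320 + 1024 + 16384
= 17759


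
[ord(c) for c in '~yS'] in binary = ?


String: '~yS'  (3 characters)
Per-character ASCII lookup:
  '~': special character: '~' = 126 → 1111110
  'y': lowercase starts at 97: 'y' = 97 + 24 = 121 → 1111001
  'S': uppercase starts at 65: 'S' = 65 + 18 = 83 → 1010011
= 1111110 1111001 1010011


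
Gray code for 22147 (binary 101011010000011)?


Binary: 101011010000011
Gray code: G = B XOR (B >> 1)
B >> 1 = 010101101000001
101011010000011 XOR 010101101000001:
  1 XOR 0 = 1
  0 XOR 1 = 1
  1 XOR 0 = 1
  0 XOR 1 = 1
  1 XOR 0 = 1
  1 XOR 1 = 0
  0 XOR 1 = 1
  1 XOR 0 = 1
  0 XOR 1 = 1
  0 XOR 0 = 0
  0 XOR 0 = 0
  0 XOR 0 = 0
  0 XOR 0 = 0
  1 XOR 0 = 1
  1 XOR 1 = 0
= 111110111000010


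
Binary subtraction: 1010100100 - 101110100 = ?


Align and subtract column by column (LSB to MSB, borrowing when needed):
  1010100100
- 0101110100
  ----------
  col 0: (0 - 0 borrow-in) - 0 → 0 - 0 = 0, borrow out 0
  col 1: (0 - 0 borrow-in) - 0 → 0 - 0 = 0, borrow out 0
  col 2: (1 - 0 borrow-in) - 1 → 1 - 1 = 0, borrow out 0
  col 3: (0 - 0 borrow-in) - 0 → 0 - 0 = 0, borrow out 0
  col 4: (0 - 0 borrow-in) - 1 → borrow from next column: (0+2) - 1 = 1, borrow out 1
  col 5: (1 - 1 borrow-in) - 1 → borrow from next column: (0+2) - 1 = 1, borrow out 1
  col 6: (0 - 1 borrow-in) - 1 → borrow from next column: (-1+2) - 1 = 0, borrow out 1
  col 7: (1 - 1 borrow-in) - 0 → 0 - 0 = 0, borrow out 0
  col 8: (0 - 0 borrow-in) - 1 → borrow from next column: (0+2) - 1 = 1, borrow out 1
  col 9: (1 - 1 borrow-in) - 0 → 0 - 0 = 0, borrow out 0
Reading bits MSB→LSB: 0100110000
Strip leading zeros: 100110000
= 100110000


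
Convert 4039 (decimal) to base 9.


Divide by 9 repeatedly:
4039 ÷ 9 = 448 remainder 7
448 ÷ 9 = 49 remainder 7
49 ÷ 9 = 5 remainder 4
5 ÷ 9 = 0 remainder 5
Reading remainders bottom-up:
= 5477


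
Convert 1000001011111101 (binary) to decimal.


Positional values:
Bit 0: 1 × 2^0 = 1
Bit 2: 1 × 2^2 = 4
Bit 3: 1 × 2^3 = 8
Bit 4: 1 × 2^4 = 16
Bit 5: 1 × 2^5 = 32
Bit 6: 1 × 2^6 = 64
Bit 7: 1 × 2^7 = 128
Bit 9: 1 × 2^9 = 512
Bit 15: 1 × 2^15 = 32768
Sum = 1 + 4 + 8 + 16 + 32 + 64 + 128 + 512 + 32768
= 33533


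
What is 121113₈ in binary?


Each octal digit → 3 binary bits:
  1 = 001
  2 = 010
  1 = 001
  1 = 001
  1 = 001
  3 = 011
Concatenate: 001 010 001 001 001 011
= 001010001001001011


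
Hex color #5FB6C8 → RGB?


Hex: #5FB6C8
R = 5F₁₆ = 95
G = B6₁₆ = 182
B = C8₁₆ = 200
= RGB(95, 182, 200)


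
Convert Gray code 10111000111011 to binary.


Gray code: 10111000111011
MSB stays the same: 1
Each subsequent bit = prev_binary XOR current_gray:
  B[1] = 1 XOR 0 = 1
  B[2] = 1 XOR 1 = 0
  B[3] = 0 XOR 1 = 1
  B[4] = 1 XOR 1 = 0
  B[5] = 0 XOR 0 = 0
  B[6] = 0 XOR 0 = 0
  B[7] = 0 XOR 0 = 0
  B[8] = 0 XOR 1 = 1
  B[9] = 1 XOR 1 = 0
  B[10] = 0 XOR 1 = 1
  B[11] = 1 XOR 0 = 1
  B[12] = 1 XOR 1 = 0
  B[13] = 0 XOR 1 = 1
= 11010000101101 (13357 decimal)


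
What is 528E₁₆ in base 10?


Positional values:
Position 0: E × 16^0 = 14 × 1 = 14
Position 1: 8 × 16^1 = 8 × 16 = 128
Position 2: 2 × 16^2 = 2 × 256 = 512
Position 3: 5 × 16^3 = 5 × 4096 = 20480
Sum = 14 + 128 + 512 + 20480
= 21134


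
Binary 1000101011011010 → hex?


Group into 4-bit nibbles: 1000101011011010
  1000 = 8
  1010 = A
  1101 = D
  1010 = A
= 0x8ADA


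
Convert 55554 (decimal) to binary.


Divide by 2 repeatedly:
55554 ÷ 2 = 27777 remainder 0
27777 ÷ 2 = 13888 remainder 1
13888 ÷ 2 = 6944 remainder 0
6944 ÷ 2 = 3472 remainder 0
3472 ÷ 2 = 1736 remainder 0
1736 ÷ 2 = 868 remainder 0
868 ÷ 2 = 434 remainder 0
434 ÷ 2 = 217 remainder 0
217 ÷ 2 = 108 remainder 1
108 ÷ 2 = 54 remainder 0
54 ÷ 2 = 27 remainder 0
27 ÷ 2 = 13 remainder 1
13 ÷ 2 = 6 remainder 1
6 ÷ 2 = 3 remainder 0
3 ÷ 2 = 1 remainder 1
1 ÷ 2 = 0 remainder 1
Reading remainders bottom-up:
= 1101100100000010


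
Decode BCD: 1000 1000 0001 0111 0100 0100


Each 4-bit group → digit:
  1000 → 8
  1000 → 8
  0001 → 1
  0111 → 7
  0100 → 4
  0100 → 4
= 881744


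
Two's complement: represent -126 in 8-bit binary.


Original: 01111110
Step 1 - Invert all bits: 10000001
Step 2 - Add 1: 10000001 + 1
= 10000010 (represents -126)


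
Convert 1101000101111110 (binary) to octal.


Group into 3-bit groups: 001101000101111110
  001 = 1
  101 = 5
  000 = 0
  101 = 5
  111 = 7
  110 = 6
= 0o150576


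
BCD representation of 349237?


Each digit → 4-bit binary:
  3 → 0011
  4 → 0100
  9 → 1001
  2 → 0010
  3 → 0011
  7 → 0111
= 0011 0100 1001 0010 0011 0111


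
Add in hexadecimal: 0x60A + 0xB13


Align and add column by column (LSB to MSB, each column mod 16 with carry):
  060A
+ 0B13
  ----
  col 0: A(10) + 3(3) + 0 (carry in) = 13 → D(13), carry out 0
  col 1: 0(0) + 1(1) + 0 (carry in) = 1 → 1(1), carry out 0
  col 2: 6(6) + B(11) + 0 (carry in) = 17 → 1(1), carry out 1
  col 3: 0(0) + 0(0) + 1 (carry in) = 1 → 1(1), carry out 0
Reading digits MSB→LSB: 111D
Strip leading zeros: 111D
= 0x111D


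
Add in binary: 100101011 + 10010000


Align and add column by column (LSB to MSB, carry propagating):
  0100101011
+ 0010010000
  ----------
  col 0: 1 + 0 + 0 (carry in) = 1 → bit 1, carry out 0
  col 1: 1 + 0 + 0 (carry in) = 1 → bit 1, carry out 0
  col 2: 0 + 0 + 0 (carry in) = 0 → bit 0, carry out 0
  col 3: 1 + 0 + 0 (carry in) = 1 → bit 1, carry out 0
  col 4: 0 + 1 + 0 (carry in) = 1 → bit 1, carry out 0
  col 5: 1 + 0 + 0 (carry in) = 1 → bit 1, carry out 0
  col 6: 0 + 0 + 0 (carry in) = 0 → bit 0, carry out 0
  col 7: 0 + 1 + 0 (carry in) = 1 → bit 1, carry out 0
  col 8: 1 + 0 + 0 (carry in) = 1 → bit 1, carry out 0
  col 9: 0 + 0 + 0 (carry in) = 0 → bit 0, carry out 0
Reading bits MSB→LSB: 0110111011
Strip leading zeros: 110111011
= 110111011


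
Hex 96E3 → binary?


Each hex digit → 4 binary bits:
  9 = 1001
  6 = 0110
  E = 1110
  3 = 0011
Concatenate: 1001 0110 1110 0011
= 1001011011100011


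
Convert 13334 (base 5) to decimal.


Positional values (base 5):
  4 × 5^0 = 4 × 1 = 4
  3 × 5^1 = 3 × 5 = 15
  3 × 5^2 = 3 × 25 = 75
  3 × 5^3 = 3 × 125 = 375
  1 × 5^4 = 1 × 625 = 625
Sum = 4 + 15 + 75 + 375 + 625
= 1094


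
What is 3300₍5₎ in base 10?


Positional values (base 5):
  0 × 5^0 = 0 × 1 = 0
  0 × 5^1 = 0 × 5 = 0
  3 × 5^2 = 3 × 25 = 75
  3 × 5^3 = 3 × 125 = 375
Sum = 0 + 0 + 75 + 375
= 450


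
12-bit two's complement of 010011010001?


Original: 010011010001
Step 1 - Invert all bits: 101100101110
Step 2 - Add 1: 101100101110 + 1
= 101100101111 (represents -1233)


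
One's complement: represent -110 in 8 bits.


Original: 01101110
Invert all bits:
  bit 0: 0 → 1
  bit 1: 1 → 0
  bit 2: 1 → 0
  bit 3: 0 → 1
  bit 4: 1 → 0
  bit 5: 1 → 0
  bit 6: 1 → 0
  bit 7: 0 → 1
= 10010001


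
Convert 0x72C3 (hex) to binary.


Each hex digit → 4 binary bits:
  7 = 0111
  2 = 0010
  C = 1100
  3 = 0011
Concatenate: 0111 0010 1100 0011
= 0111001011000011


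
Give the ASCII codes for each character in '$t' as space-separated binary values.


String: '$t'  (2 characters)
Per-character ASCII lookup:
  '$': special character: '$' = 36 → 100100
  't': lowercase starts at 97: 't' = 97 + 19 = 116 → 1110100
= 100100 1110100


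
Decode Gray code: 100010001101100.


Gray code: 100010001101100
MSB stays the same: 1
Each subsequent bit = prev_binary XOR current_gray:
  B[1] = 1 XOR 0 = 1
  B[2] = 1 XOR 0 = 1
  B[3] = 1 XOR 0 = 1
  B[4] = 1 XOR 1 = 0
  B[5] = 0 XOR 0 = 0
  B[6] = 0 XOR 0 = 0
  B[7] = 0 XOR 0 = 0
  B[8] = 0 XOR 1 = 1
  B[9] = 1 XOR 1 = 0
  B[10] = 0 XOR 0 = 0
  B[11] = 0 XOR 1 = 1
  B[12] = 1 XOR 1 = 0
  B[13] = 0 XOR 0 = 0
  B[14] = 0 XOR 0 = 0
= 111100001001000 (30792 decimal)


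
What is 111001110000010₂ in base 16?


Group into 4-bit nibbles: 0111001110000010
  0111 = 7
  0011 = 3
  1000 = 8
  0010 = 2
= 0x7382


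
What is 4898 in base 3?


Divide by 3 repeatedly:
4898 ÷ 3 = 1632 remainder 2
1632 ÷ 3 = 544 remainder 0
544 ÷ 3 = 181 remainder 1
181 ÷ 3 = 60 remainder 1
60 ÷ 3 = 20 remainder 0
20 ÷ 3 = 6 remainder 2
6 ÷ 3 = 2 remainder 0
2 ÷ 3 = 0 remainder 2
Reading remainders bottom-up:
= 20201102


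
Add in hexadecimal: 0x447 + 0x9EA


Align and add column by column (LSB to MSB, each column mod 16 with carry):
  0447
+ 09EA
  ----
  col 0: 7(7) + A(10) + 0 (carry in) = 17 → 1(1), carry out 1
  col 1: 4(4) + E(14) + 1 (carry in) = 19 → 3(3), carry out 1
  col 2: 4(4) + 9(9) + 1 (carry in) = 14 → E(14), carry out 0
  col 3: 0(0) + 0(0) + 0 (carry in) = 0 → 0(0), carry out 0
Reading digits MSB→LSB: 0E31
Strip leading zeros: E31
= 0xE31


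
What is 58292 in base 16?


Divide by 16 repeatedly:
58292 ÷ 16 = 3643 remainder 4 (4)
3643 ÷ 16 = 227 remainder 11 (B)
227 ÷ 16 = 14 remainder 3 (3)
14 ÷ 16 = 0 remainder 14 (E)
Reading remainders bottom-up:
= 0xE3B4


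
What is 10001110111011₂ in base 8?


Group into 3-bit groups: 010001110111011
  010 = 2
  001 = 1
  110 = 6
  111 = 7
  011 = 3
= 0o21673


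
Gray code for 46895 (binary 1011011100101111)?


Binary: 1011011100101111
Gray code: G = B XOR (B >> 1)
B >> 1 = 0101101110010111
1011011100101111 XOR 0101101110010111:
  1 XOR 0 = 1
  0 XOR 1 = 1
  1 XOR 0 = 1
  1 XOR 1 = 0
  0 XOR 1 = 1
  1 XOR 0 = 1
  1 XOR 1 = 0
  1 XOR 1 = 0
  0 XOR 1 = 1
  0 XOR 0 = 0
  1 XOR 0 = 1
  0 XOR 1 = 1
  1 XOR 0 = 1
  1 XOR 1 = 0
  1 XOR 1 = 0
  1 XOR 1 = 0
= 1110110010111000


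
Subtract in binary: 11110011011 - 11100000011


Align and subtract column by column (LSB to MSB, borrowing when needed):
  11110011011
- 11100000011
  -----------
  col 0: (1 - 0 borrow-in) - 1 → 1 - 1 = 0, borrow out 0
  col 1: (1 - 0 borrow-in) - 1 → 1 - 1 = 0, borrow out 0
  col 2: (0 - 0 borrow-in) - 0 → 0 - 0 = 0, borrow out 0
  col 3: (1 - 0 borrow-in) - 0 → 1 - 0 = 1, borrow out 0
  col 4: (1 - 0 borrow-in) - 0 → 1 - 0 = 1, borrow out 0
  col 5: (0 - 0 borrow-in) - 0 → 0 - 0 = 0, borrow out 0
  col 6: (0 - 0 borrow-in) - 0 → 0 - 0 = 0, borrow out 0
  col 7: (1 - 0 borrow-in) - 0 → 1 - 0 = 1, borrow out 0
  col 8: (1 - 0 borrow-in) - 1 → 1 - 1 = 0, borrow out 0
  col 9: (1 - 0 borrow-in) - 1 → 1 - 1 = 0, borrow out 0
  col 10: (1 - 0 borrow-in) - 1 → 1 - 1 = 0, borrow out 0
Reading bits MSB→LSB: 00010011000
Strip leading zeros: 10011000
= 10011000


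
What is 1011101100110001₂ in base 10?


Positional values:
Bit 0: 1 × 2^0 = 1
Bit 4: 1 × 2^4 = 16
Bit 5: 1 × 2^5 = 32
Bit 8: 1 × 2^8 = 256
Bit 9: 1 × 2^9 = 512
Bit 11: 1 × 2^11 = 2048
Bit 12: 1 × 2^12 = 4096
Bit 13: 1 × 2^13 = 8192
Bit 15: 1 × 2^15 = 32768
Sum = 1 + 16 + 32 + 256 + 512 + 2048 + 4096 + 8192 + 32768
= 47921


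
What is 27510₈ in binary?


Each octal digit → 3 binary bits:
  2 = 010
  7 = 111
  5 = 101
  1 = 001
  0 = 000
Concatenate: 010 111 101 001 000
= 010111101001000


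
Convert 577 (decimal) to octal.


Divide by 8 repeatedly:
577 ÷ 8 = 72 remainder 1
72 ÷ 8 = 9 remainder 0
9 ÷ 8 = 1 remainder 1
1 ÷ 8 = 0 remainder 1
Reading remainders bottom-up:
= 0o1101


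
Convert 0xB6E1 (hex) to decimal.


Positional values:
Position 0: 1 × 16^0 = 1 × 1 = 1
Position 1: E × 16^1 = 14 × 16 = 224
Position 2: 6 × 16^2 = 6 × 256 = 1536
Position 3: B × 16^3 = 11 × 4096 = 45056
Sum = 1 + 224 + 1536 + 45056
= 46817


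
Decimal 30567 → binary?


Divide by 2 repeatedly:
30567 ÷ 2 = 15283 remainder 1
15283 ÷ 2 = 7641 remainder 1
7641 ÷ 2 = 3820 remainder 1
3820 ÷ 2 = 1910 remainder 0
1910 ÷ 2 = 955 remainder 0
955 ÷ 2 = 477 remainder 1
477 ÷ 2 = 238 remainder 1
238 ÷ 2 = 119 remainder 0
119 ÷ 2 = 59 remainder 1
59 ÷ 2 = 29 remainder 1
29 ÷ 2 = 14 remainder 1
14 ÷ 2 = 7 remainder 0
7 ÷ 2 = 3 remainder 1
3 ÷ 2 = 1 remainder 1
1 ÷ 2 = 0 remainder 1
Reading remainders bottom-up:
= 111011101100111


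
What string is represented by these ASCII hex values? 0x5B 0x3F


Codes (hex): 0x5B 0x3F
Per-code ASCII lookup:
  0x5B = 91  (special character) → '['
  0x3F = 63  (special character) → '?'
= '[?'


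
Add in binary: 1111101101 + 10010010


Align and add column by column (LSB to MSB, carry propagating):
  01111101101
+ 00010010010
  -----------
  col 0: 1 + 0 + 0 (carry in) = 1 → bit 1, carry out 0
  col 1: 0 + 1 + 0 (carry in) = 1 → bit 1, carry out 0
  col 2: 1 + 0 + 0 (carry in) = 1 → bit 1, carry out 0
  col 3: 1 + 0 + 0 (carry in) = 1 → bit 1, carry out 0
  col 4: 0 + 1 + 0 (carry in) = 1 → bit 1, carry out 0
  col 5: 1 + 0 + 0 (carry in) = 1 → bit 1, carry out 0
  col 6: 1 + 0 + 0 (carry in) = 1 → bit 1, carry out 0
  col 7: 1 + 1 + 0 (carry in) = 2 → bit 0, carry out 1
  col 8: 1 + 0 + 1 (carry in) = 2 → bit 0, carry out 1
  col 9: 1 + 0 + 1 (carry in) = 2 → bit 0, carry out 1
  col 10: 0 + 0 + 1 (carry in) = 1 → bit 1, carry out 0
Reading bits MSB→LSB: 10001111111
Strip leading zeros: 10001111111
= 10001111111


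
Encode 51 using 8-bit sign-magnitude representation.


Sign bit: 0 (positive)
Magnitude: 51 = 0110011
= 00110011


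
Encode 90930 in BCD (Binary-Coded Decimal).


Each digit → 4-bit binary:
  9 → 1001
  0 → 0000
  9 → 1001
  3 → 0011
  0 → 0000
= 1001 0000 1001 0011 0000


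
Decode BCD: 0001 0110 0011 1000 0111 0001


Each 4-bit group → digit:
  0001 → 1
  0110 → 6
  0011 → 3
  1000 → 8
  0111 → 7
  0001 → 1
= 163871


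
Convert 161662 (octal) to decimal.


Positional values:
Position 0: 2 × 8^0 = 2
Position 1: 6 × 8^1 = 48
Position 2: 6 × 8^2 = 384
Position 3: 1 × 8^3 = 512
Position 4: 6 × 8^4 = 24576
Position 5: 1 × 8^5 = 32768
Sum = 2 + 48 + 384 + 512 + 24576 + 32768
= 58290


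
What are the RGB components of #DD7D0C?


Hex: #DD7D0C
R = DD₁₆ = 221
G = 7D₁₆ = 125
B = 0C₁₆ = 12
= RGB(221, 125, 12)


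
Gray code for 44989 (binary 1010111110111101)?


Binary: 1010111110111101
Gray code: G = B XOR (B >> 1)
B >> 1 = 0101011111011110
1010111110111101 XOR 0101011111011110:
  1 XOR 0 = 1
  0 XOR 1 = 1
  1 XOR 0 = 1
  0 XOR 1 = 1
  1 XOR 0 = 1
  1 XOR 1 = 0
  1 XOR 1 = 0
  1 XOR 1 = 0
  1 XOR 1 = 0
  0 XOR 1 = 1
  1 XOR 0 = 1
  1 XOR 1 = 0
  1 XOR 1 = 0
  1 XOR 1 = 0
  0 XOR 1 = 1
  1 XOR 0 = 1
= 1111100001100011


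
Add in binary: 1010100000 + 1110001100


Align and add column by column (LSB to MSB, carry propagating):
  01010100000
+ 01110001100
  -----------
  col 0: 0 + 0 + 0 (carry in) = 0 → bit 0, carry out 0
  col 1: 0 + 0 + 0 (carry in) = 0 → bit 0, carry out 0
  col 2: 0 + 1 + 0 (carry in) = 1 → bit 1, carry out 0
  col 3: 0 + 1 + 0 (carry in) = 1 → bit 1, carry out 0
  col 4: 0 + 0 + 0 (carry in) = 0 → bit 0, carry out 0
  col 5: 1 + 0 + 0 (carry in) = 1 → bit 1, carry out 0
  col 6: 0 + 0 + 0 (carry in) = 0 → bit 0, carry out 0
  col 7: 1 + 1 + 0 (carry in) = 2 → bit 0, carry out 1
  col 8: 0 + 1 + 1 (carry in) = 2 → bit 0, carry out 1
  col 9: 1 + 1 + 1 (carry in) = 3 → bit 1, carry out 1
  col 10: 0 + 0 + 1 (carry in) = 1 → bit 1, carry out 0
Reading bits MSB→LSB: 11000101100
Strip leading zeros: 11000101100
= 11000101100
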